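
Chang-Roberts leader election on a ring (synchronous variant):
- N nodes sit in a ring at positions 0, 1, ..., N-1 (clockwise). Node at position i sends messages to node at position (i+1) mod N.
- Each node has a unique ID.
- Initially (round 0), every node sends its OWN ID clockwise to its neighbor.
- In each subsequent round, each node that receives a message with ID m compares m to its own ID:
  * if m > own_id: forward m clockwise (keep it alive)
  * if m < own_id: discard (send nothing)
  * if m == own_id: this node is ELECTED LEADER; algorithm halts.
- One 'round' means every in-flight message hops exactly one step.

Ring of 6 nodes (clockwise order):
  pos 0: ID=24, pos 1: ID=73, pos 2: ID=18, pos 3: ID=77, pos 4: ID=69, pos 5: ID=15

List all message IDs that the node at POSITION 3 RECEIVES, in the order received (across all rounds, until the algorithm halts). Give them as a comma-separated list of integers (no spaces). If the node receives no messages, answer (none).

Answer: 18,73,77

Derivation:
Round 1: pos1(id73) recv 24: drop; pos2(id18) recv 73: fwd; pos3(id77) recv 18: drop; pos4(id69) recv 77: fwd; pos5(id15) recv 69: fwd; pos0(id24) recv 15: drop
Round 2: pos3(id77) recv 73: drop; pos5(id15) recv 77: fwd; pos0(id24) recv 69: fwd
Round 3: pos0(id24) recv 77: fwd; pos1(id73) recv 69: drop
Round 4: pos1(id73) recv 77: fwd
Round 5: pos2(id18) recv 77: fwd
Round 6: pos3(id77) recv 77: ELECTED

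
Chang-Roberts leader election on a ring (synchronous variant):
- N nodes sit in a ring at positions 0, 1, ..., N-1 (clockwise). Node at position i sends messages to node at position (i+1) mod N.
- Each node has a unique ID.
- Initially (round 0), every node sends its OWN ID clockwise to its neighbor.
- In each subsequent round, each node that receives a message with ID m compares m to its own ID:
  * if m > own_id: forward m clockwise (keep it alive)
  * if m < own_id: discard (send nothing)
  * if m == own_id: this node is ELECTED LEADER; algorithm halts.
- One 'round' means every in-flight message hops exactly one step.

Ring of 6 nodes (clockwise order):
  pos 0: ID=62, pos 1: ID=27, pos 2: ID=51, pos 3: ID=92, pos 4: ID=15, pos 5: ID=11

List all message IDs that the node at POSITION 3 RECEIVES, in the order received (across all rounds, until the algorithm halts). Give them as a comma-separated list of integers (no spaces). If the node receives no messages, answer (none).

Round 1: pos1(id27) recv 62: fwd; pos2(id51) recv 27: drop; pos3(id92) recv 51: drop; pos4(id15) recv 92: fwd; pos5(id11) recv 15: fwd; pos0(id62) recv 11: drop
Round 2: pos2(id51) recv 62: fwd; pos5(id11) recv 92: fwd; pos0(id62) recv 15: drop
Round 3: pos3(id92) recv 62: drop; pos0(id62) recv 92: fwd
Round 4: pos1(id27) recv 92: fwd
Round 5: pos2(id51) recv 92: fwd
Round 6: pos3(id92) recv 92: ELECTED

Answer: 51,62,92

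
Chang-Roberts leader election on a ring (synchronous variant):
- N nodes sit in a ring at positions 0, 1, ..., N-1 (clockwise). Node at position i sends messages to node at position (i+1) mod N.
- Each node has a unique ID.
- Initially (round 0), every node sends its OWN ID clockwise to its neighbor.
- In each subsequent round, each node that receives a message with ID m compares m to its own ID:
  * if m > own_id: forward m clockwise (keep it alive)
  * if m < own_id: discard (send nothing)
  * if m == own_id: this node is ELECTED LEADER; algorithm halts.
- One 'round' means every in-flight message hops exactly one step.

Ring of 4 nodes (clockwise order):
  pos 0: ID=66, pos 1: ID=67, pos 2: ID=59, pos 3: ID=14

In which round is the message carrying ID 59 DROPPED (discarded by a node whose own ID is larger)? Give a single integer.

Round 1: pos1(id67) recv 66: drop; pos2(id59) recv 67: fwd; pos3(id14) recv 59: fwd; pos0(id66) recv 14: drop
Round 2: pos3(id14) recv 67: fwd; pos0(id66) recv 59: drop
Round 3: pos0(id66) recv 67: fwd
Round 4: pos1(id67) recv 67: ELECTED
Message ID 59 originates at pos 2; dropped at pos 0 in round 2

Answer: 2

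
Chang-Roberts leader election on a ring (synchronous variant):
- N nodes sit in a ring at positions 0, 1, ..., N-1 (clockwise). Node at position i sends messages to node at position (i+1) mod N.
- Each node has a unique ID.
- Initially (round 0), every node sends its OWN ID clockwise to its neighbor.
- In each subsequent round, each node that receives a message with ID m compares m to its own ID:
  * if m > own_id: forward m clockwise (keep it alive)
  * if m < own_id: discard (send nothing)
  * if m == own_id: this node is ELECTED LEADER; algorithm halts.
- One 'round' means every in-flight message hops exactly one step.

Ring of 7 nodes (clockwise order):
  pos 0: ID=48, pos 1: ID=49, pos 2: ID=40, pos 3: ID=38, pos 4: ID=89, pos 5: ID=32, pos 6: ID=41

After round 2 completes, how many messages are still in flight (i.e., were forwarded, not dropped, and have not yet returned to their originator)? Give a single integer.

Answer: 2

Derivation:
Round 1: pos1(id49) recv 48: drop; pos2(id40) recv 49: fwd; pos3(id38) recv 40: fwd; pos4(id89) recv 38: drop; pos5(id32) recv 89: fwd; pos6(id41) recv 32: drop; pos0(id48) recv 41: drop
Round 2: pos3(id38) recv 49: fwd; pos4(id89) recv 40: drop; pos6(id41) recv 89: fwd
After round 2: 2 messages still in flight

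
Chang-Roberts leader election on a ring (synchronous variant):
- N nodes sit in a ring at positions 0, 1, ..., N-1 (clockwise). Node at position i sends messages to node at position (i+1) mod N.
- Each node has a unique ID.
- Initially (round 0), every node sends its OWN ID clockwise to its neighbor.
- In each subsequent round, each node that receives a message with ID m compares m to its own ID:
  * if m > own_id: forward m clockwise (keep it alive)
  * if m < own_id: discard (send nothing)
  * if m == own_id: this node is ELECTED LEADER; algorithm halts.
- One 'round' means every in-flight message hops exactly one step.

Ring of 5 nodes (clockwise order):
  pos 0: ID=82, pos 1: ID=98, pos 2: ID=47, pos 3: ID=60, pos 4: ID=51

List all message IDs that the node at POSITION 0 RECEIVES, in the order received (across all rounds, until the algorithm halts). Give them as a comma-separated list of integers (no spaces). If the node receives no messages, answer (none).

Round 1: pos1(id98) recv 82: drop; pos2(id47) recv 98: fwd; pos3(id60) recv 47: drop; pos4(id51) recv 60: fwd; pos0(id82) recv 51: drop
Round 2: pos3(id60) recv 98: fwd; pos0(id82) recv 60: drop
Round 3: pos4(id51) recv 98: fwd
Round 4: pos0(id82) recv 98: fwd
Round 5: pos1(id98) recv 98: ELECTED

Answer: 51,60,98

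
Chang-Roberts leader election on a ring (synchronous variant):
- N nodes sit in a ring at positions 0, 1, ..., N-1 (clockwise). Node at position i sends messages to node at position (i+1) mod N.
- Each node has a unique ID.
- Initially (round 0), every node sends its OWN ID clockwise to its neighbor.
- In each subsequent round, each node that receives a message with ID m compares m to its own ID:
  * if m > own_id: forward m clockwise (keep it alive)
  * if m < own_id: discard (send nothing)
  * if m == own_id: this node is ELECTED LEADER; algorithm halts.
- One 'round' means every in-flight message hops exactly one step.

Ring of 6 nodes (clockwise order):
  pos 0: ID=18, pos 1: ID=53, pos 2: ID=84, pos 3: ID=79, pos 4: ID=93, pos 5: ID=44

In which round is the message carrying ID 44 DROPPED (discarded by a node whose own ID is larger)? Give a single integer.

Round 1: pos1(id53) recv 18: drop; pos2(id84) recv 53: drop; pos3(id79) recv 84: fwd; pos4(id93) recv 79: drop; pos5(id44) recv 93: fwd; pos0(id18) recv 44: fwd
Round 2: pos4(id93) recv 84: drop; pos0(id18) recv 93: fwd; pos1(id53) recv 44: drop
Round 3: pos1(id53) recv 93: fwd
Round 4: pos2(id84) recv 93: fwd
Round 5: pos3(id79) recv 93: fwd
Round 6: pos4(id93) recv 93: ELECTED
Message ID 44 originates at pos 5; dropped at pos 1 in round 2

Answer: 2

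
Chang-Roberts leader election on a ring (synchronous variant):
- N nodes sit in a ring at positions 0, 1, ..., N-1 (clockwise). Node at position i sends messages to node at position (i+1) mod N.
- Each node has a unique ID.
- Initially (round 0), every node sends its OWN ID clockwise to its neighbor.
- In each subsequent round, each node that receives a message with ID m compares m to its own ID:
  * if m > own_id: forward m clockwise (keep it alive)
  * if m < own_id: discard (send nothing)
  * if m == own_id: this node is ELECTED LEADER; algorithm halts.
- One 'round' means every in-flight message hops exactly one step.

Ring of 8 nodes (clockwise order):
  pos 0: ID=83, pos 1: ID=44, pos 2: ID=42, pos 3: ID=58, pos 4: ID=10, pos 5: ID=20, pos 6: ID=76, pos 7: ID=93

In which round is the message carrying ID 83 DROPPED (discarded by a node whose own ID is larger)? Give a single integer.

Round 1: pos1(id44) recv 83: fwd; pos2(id42) recv 44: fwd; pos3(id58) recv 42: drop; pos4(id10) recv 58: fwd; pos5(id20) recv 10: drop; pos6(id76) recv 20: drop; pos7(id93) recv 76: drop; pos0(id83) recv 93: fwd
Round 2: pos2(id42) recv 83: fwd; pos3(id58) recv 44: drop; pos5(id20) recv 58: fwd; pos1(id44) recv 93: fwd
Round 3: pos3(id58) recv 83: fwd; pos6(id76) recv 58: drop; pos2(id42) recv 93: fwd
Round 4: pos4(id10) recv 83: fwd; pos3(id58) recv 93: fwd
Round 5: pos5(id20) recv 83: fwd; pos4(id10) recv 93: fwd
Round 6: pos6(id76) recv 83: fwd; pos5(id20) recv 93: fwd
Round 7: pos7(id93) recv 83: drop; pos6(id76) recv 93: fwd
Round 8: pos7(id93) recv 93: ELECTED
Message ID 83 originates at pos 0; dropped at pos 7 in round 7

Answer: 7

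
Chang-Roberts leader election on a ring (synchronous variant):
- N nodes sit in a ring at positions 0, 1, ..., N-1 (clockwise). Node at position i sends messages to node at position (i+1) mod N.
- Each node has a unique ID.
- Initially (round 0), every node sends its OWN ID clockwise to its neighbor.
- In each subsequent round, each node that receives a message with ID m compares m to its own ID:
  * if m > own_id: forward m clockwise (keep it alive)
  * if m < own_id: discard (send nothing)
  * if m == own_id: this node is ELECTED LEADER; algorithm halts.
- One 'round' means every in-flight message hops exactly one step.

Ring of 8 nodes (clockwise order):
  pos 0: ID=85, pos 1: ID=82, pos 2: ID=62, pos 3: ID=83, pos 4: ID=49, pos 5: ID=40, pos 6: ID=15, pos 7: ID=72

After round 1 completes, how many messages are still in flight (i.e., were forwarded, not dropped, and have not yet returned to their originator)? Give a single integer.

Round 1: pos1(id82) recv 85: fwd; pos2(id62) recv 82: fwd; pos3(id83) recv 62: drop; pos4(id49) recv 83: fwd; pos5(id40) recv 49: fwd; pos6(id15) recv 40: fwd; pos7(id72) recv 15: drop; pos0(id85) recv 72: drop
After round 1: 5 messages still in flight

Answer: 5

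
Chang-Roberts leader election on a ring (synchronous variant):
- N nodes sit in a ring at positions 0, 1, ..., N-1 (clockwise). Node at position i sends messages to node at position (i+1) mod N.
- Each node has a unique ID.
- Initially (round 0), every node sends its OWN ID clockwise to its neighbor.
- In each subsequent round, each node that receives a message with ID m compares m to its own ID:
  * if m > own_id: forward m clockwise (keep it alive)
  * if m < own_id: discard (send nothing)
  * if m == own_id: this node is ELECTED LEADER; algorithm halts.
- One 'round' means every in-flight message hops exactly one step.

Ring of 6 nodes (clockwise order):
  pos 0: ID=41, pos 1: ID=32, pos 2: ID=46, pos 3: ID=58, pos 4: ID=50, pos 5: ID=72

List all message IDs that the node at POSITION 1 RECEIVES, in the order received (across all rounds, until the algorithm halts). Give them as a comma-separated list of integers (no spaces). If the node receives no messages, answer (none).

Round 1: pos1(id32) recv 41: fwd; pos2(id46) recv 32: drop; pos3(id58) recv 46: drop; pos4(id50) recv 58: fwd; pos5(id72) recv 50: drop; pos0(id41) recv 72: fwd
Round 2: pos2(id46) recv 41: drop; pos5(id72) recv 58: drop; pos1(id32) recv 72: fwd
Round 3: pos2(id46) recv 72: fwd
Round 4: pos3(id58) recv 72: fwd
Round 5: pos4(id50) recv 72: fwd
Round 6: pos5(id72) recv 72: ELECTED

Answer: 41,72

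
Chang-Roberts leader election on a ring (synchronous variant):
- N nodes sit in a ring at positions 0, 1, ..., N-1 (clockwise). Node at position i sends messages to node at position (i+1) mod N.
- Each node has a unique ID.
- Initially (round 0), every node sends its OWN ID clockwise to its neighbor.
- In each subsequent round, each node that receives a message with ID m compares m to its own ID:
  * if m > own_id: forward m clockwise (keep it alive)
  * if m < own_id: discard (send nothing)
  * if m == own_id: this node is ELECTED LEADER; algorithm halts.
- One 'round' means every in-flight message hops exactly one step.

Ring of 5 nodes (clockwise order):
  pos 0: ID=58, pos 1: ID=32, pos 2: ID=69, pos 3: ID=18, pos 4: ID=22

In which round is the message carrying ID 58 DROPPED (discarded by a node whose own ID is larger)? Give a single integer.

Round 1: pos1(id32) recv 58: fwd; pos2(id69) recv 32: drop; pos3(id18) recv 69: fwd; pos4(id22) recv 18: drop; pos0(id58) recv 22: drop
Round 2: pos2(id69) recv 58: drop; pos4(id22) recv 69: fwd
Round 3: pos0(id58) recv 69: fwd
Round 4: pos1(id32) recv 69: fwd
Round 5: pos2(id69) recv 69: ELECTED
Message ID 58 originates at pos 0; dropped at pos 2 in round 2

Answer: 2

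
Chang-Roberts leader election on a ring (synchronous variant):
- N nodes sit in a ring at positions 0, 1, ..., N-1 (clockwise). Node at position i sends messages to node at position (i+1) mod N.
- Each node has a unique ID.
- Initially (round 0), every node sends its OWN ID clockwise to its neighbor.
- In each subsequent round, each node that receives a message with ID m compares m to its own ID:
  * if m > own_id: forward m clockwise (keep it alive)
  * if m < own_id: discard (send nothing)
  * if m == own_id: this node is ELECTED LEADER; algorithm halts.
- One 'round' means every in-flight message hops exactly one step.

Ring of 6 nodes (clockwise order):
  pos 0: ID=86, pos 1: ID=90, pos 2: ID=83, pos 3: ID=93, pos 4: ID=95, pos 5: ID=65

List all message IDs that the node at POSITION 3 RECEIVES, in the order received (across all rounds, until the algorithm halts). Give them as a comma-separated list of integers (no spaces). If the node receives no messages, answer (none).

Round 1: pos1(id90) recv 86: drop; pos2(id83) recv 90: fwd; pos3(id93) recv 83: drop; pos4(id95) recv 93: drop; pos5(id65) recv 95: fwd; pos0(id86) recv 65: drop
Round 2: pos3(id93) recv 90: drop; pos0(id86) recv 95: fwd
Round 3: pos1(id90) recv 95: fwd
Round 4: pos2(id83) recv 95: fwd
Round 5: pos3(id93) recv 95: fwd
Round 6: pos4(id95) recv 95: ELECTED

Answer: 83,90,95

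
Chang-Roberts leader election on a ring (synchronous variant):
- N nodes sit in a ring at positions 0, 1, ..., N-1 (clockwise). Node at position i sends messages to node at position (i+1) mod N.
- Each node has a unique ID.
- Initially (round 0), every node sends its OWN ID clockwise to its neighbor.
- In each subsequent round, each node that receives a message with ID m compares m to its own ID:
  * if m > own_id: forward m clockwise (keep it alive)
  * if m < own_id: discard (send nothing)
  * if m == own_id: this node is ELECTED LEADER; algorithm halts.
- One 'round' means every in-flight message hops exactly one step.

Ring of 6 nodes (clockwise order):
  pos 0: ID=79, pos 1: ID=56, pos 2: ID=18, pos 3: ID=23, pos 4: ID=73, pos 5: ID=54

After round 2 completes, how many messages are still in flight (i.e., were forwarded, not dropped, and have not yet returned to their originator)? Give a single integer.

Answer: 2

Derivation:
Round 1: pos1(id56) recv 79: fwd; pos2(id18) recv 56: fwd; pos3(id23) recv 18: drop; pos4(id73) recv 23: drop; pos5(id54) recv 73: fwd; pos0(id79) recv 54: drop
Round 2: pos2(id18) recv 79: fwd; pos3(id23) recv 56: fwd; pos0(id79) recv 73: drop
After round 2: 2 messages still in flight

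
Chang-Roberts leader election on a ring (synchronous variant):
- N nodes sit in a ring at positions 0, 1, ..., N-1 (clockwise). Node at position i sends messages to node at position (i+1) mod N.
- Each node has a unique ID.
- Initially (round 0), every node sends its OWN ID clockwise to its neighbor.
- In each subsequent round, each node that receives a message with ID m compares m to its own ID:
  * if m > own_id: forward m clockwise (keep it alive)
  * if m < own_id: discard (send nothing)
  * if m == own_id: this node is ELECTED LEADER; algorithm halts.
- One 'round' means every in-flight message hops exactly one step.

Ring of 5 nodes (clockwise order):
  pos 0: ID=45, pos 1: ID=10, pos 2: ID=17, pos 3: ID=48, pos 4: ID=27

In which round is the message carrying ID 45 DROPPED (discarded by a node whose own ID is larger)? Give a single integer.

Round 1: pos1(id10) recv 45: fwd; pos2(id17) recv 10: drop; pos3(id48) recv 17: drop; pos4(id27) recv 48: fwd; pos0(id45) recv 27: drop
Round 2: pos2(id17) recv 45: fwd; pos0(id45) recv 48: fwd
Round 3: pos3(id48) recv 45: drop; pos1(id10) recv 48: fwd
Round 4: pos2(id17) recv 48: fwd
Round 5: pos3(id48) recv 48: ELECTED
Message ID 45 originates at pos 0; dropped at pos 3 in round 3

Answer: 3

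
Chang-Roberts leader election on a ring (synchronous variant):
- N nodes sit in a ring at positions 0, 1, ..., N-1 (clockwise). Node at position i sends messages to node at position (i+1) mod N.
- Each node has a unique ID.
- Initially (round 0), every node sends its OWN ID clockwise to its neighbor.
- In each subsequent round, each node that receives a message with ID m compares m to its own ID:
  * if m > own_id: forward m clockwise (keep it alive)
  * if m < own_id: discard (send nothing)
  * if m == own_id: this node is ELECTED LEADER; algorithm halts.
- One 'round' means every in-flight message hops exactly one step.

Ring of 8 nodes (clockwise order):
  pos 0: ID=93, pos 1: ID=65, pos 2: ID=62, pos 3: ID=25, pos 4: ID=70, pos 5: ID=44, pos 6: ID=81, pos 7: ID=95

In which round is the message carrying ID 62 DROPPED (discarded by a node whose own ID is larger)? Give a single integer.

Round 1: pos1(id65) recv 93: fwd; pos2(id62) recv 65: fwd; pos3(id25) recv 62: fwd; pos4(id70) recv 25: drop; pos5(id44) recv 70: fwd; pos6(id81) recv 44: drop; pos7(id95) recv 81: drop; pos0(id93) recv 95: fwd
Round 2: pos2(id62) recv 93: fwd; pos3(id25) recv 65: fwd; pos4(id70) recv 62: drop; pos6(id81) recv 70: drop; pos1(id65) recv 95: fwd
Round 3: pos3(id25) recv 93: fwd; pos4(id70) recv 65: drop; pos2(id62) recv 95: fwd
Round 4: pos4(id70) recv 93: fwd; pos3(id25) recv 95: fwd
Round 5: pos5(id44) recv 93: fwd; pos4(id70) recv 95: fwd
Round 6: pos6(id81) recv 93: fwd; pos5(id44) recv 95: fwd
Round 7: pos7(id95) recv 93: drop; pos6(id81) recv 95: fwd
Round 8: pos7(id95) recv 95: ELECTED
Message ID 62 originates at pos 2; dropped at pos 4 in round 2

Answer: 2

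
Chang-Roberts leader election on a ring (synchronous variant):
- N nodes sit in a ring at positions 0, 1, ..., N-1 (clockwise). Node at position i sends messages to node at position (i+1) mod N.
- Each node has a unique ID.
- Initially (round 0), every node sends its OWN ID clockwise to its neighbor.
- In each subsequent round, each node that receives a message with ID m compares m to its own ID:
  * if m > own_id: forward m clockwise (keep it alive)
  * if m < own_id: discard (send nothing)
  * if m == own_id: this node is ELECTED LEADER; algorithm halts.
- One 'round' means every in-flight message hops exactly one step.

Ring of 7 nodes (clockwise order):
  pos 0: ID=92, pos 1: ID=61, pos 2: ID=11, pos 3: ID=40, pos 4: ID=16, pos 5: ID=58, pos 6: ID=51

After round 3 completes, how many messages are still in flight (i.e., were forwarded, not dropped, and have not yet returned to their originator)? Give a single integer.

Answer: 2

Derivation:
Round 1: pos1(id61) recv 92: fwd; pos2(id11) recv 61: fwd; pos3(id40) recv 11: drop; pos4(id16) recv 40: fwd; pos5(id58) recv 16: drop; pos6(id51) recv 58: fwd; pos0(id92) recv 51: drop
Round 2: pos2(id11) recv 92: fwd; pos3(id40) recv 61: fwd; pos5(id58) recv 40: drop; pos0(id92) recv 58: drop
Round 3: pos3(id40) recv 92: fwd; pos4(id16) recv 61: fwd
After round 3: 2 messages still in flight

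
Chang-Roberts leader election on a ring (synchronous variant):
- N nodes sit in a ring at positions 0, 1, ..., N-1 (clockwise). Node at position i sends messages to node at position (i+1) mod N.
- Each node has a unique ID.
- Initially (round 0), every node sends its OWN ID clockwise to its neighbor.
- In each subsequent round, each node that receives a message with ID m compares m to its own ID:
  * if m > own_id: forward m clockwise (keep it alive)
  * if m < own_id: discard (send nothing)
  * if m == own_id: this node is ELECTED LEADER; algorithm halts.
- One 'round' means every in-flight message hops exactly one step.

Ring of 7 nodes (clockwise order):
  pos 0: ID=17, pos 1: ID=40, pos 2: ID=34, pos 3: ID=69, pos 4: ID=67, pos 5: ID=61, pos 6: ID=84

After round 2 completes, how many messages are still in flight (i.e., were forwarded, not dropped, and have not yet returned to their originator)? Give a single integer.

Answer: 2

Derivation:
Round 1: pos1(id40) recv 17: drop; pos2(id34) recv 40: fwd; pos3(id69) recv 34: drop; pos4(id67) recv 69: fwd; pos5(id61) recv 67: fwd; pos6(id84) recv 61: drop; pos0(id17) recv 84: fwd
Round 2: pos3(id69) recv 40: drop; pos5(id61) recv 69: fwd; pos6(id84) recv 67: drop; pos1(id40) recv 84: fwd
After round 2: 2 messages still in flight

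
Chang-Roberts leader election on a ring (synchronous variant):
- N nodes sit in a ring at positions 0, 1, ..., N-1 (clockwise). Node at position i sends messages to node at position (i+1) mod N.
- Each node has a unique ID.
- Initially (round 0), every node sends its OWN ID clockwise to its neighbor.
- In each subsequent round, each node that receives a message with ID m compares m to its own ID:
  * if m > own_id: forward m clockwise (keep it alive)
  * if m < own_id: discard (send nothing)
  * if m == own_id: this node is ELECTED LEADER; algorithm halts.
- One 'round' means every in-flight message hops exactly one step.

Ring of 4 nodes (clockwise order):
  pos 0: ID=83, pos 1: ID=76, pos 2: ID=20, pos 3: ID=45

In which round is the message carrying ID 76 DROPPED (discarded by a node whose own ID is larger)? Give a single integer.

Round 1: pos1(id76) recv 83: fwd; pos2(id20) recv 76: fwd; pos3(id45) recv 20: drop; pos0(id83) recv 45: drop
Round 2: pos2(id20) recv 83: fwd; pos3(id45) recv 76: fwd
Round 3: pos3(id45) recv 83: fwd; pos0(id83) recv 76: drop
Round 4: pos0(id83) recv 83: ELECTED
Message ID 76 originates at pos 1; dropped at pos 0 in round 3

Answer: 3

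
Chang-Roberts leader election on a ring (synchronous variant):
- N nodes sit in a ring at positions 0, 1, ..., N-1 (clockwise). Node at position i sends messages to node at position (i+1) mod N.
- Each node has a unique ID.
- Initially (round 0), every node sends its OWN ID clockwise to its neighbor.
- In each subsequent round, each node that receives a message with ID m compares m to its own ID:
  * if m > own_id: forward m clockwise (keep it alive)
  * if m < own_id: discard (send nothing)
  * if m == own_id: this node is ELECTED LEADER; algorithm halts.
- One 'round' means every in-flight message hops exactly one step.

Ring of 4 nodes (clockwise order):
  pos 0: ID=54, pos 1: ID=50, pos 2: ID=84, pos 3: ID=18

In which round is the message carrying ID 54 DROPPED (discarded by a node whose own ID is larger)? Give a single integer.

Answer: 2

Derivation:
Round 1: pos1(id50) recv 54: fwd; pos2(id84) recv 50: drop; pos3(id18) recv 84: fwd; pos0(id54) recv 18: drop
Round 2: pos2(id84) recv 54: drop; pos0(id54) recv 84: fwd
Round 3: pos1(id50) recv 84: fwd
Round 4: pos2(id84) recv 84: ELECTED
Message ID 54 originates at pos 0; dropped at pos 2 in round 2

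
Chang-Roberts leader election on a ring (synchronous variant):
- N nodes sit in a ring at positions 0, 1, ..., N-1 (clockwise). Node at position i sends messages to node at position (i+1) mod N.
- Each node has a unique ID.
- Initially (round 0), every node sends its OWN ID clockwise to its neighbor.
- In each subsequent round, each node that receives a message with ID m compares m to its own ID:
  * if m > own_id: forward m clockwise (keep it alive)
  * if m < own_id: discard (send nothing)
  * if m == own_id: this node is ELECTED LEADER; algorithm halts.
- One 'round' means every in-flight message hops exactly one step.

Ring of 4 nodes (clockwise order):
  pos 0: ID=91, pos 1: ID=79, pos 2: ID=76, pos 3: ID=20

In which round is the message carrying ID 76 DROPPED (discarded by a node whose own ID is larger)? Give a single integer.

Round 1: pos1(id79) recv 91: fwd; pos2(id76) recv 79: fwd; pos3(id20) recv 76: fwd; pos0(id91) recv 20: drop
Round 2: pos2(id76) recv 91: fwd; pos3(id20) recv 79: fwd; pos0(id91) recv 76: drop
Round 3: pos3(id20) recv 91: fwd; pos0(id91) recv 79: drop
Round 4: pos0(id91) recv 91: ELECTED
Message ID 76 originates at pos 2; dropped at pos 0 in round 2

Answer: 2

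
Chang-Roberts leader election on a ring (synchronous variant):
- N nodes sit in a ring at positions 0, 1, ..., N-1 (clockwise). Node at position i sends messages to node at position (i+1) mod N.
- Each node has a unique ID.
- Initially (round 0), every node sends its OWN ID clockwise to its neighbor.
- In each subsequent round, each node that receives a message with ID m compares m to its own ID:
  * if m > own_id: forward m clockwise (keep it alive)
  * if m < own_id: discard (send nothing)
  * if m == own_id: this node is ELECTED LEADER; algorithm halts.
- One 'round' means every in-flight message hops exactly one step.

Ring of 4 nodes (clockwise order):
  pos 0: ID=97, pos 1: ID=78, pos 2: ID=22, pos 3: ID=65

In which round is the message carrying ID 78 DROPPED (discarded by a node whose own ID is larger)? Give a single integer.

Answer: 3

Derivation:
Round 1: pos1(id78) recv 97: fwd; pos2(id22) recv 78: fwd; pos3(id65) recv 22: drop; pos0(id97) recv 65: drop
Round 2: pos2(id22) recv 97: fwd; pos3(id65) recv 78: fwd
Round 3: pos3(id65) recv 97: fwd; pos0(id97) recv 78: drop
Round 4: pos0(id97) recv 97: ELECTED
Message ID 78 originates at pos 1; dropped at pos 0 in round 3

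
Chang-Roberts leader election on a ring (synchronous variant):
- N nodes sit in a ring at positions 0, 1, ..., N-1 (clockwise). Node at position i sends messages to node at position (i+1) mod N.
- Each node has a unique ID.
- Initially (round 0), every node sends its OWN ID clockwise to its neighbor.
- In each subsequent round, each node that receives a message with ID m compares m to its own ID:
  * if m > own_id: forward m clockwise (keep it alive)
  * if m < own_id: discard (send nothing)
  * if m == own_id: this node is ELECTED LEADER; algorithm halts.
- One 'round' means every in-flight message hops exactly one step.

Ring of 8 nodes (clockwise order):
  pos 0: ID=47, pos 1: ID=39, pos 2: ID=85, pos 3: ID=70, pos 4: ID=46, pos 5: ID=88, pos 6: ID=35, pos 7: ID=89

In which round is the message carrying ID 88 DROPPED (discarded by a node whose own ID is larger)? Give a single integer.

Answer: 2

Derivation:
Round 1: pos1(id39) recv 47: fwd; pos2(id85) recv 39: drop; pos3(id70) recv 85: fwd; pos4(id46) recv 70: fwd; pos5(id88) recv 46: drop; pos6(id35) recv 88: fwd; pos7(id89) recv 35: drop; pos0(id47) recv 89: fwd
Round 2: pos2(id85) recv 47: drop; pos4(id46) recv 85: fwd; pos5(id88) recv 70: drop; pos7(id89) recv 88: drop; pos1(id39) recv 89: fwd
Round 3: pos5(id88) recv 85: drop; pos2(id85) recv 89: fwd
Round 4: pos3(id70) recv 89: fwd
Round 5: pos4(id46) recv 89: fwd
Round 6: pos5(id88) recv 89: fwd
Round 7: pos6(id35) recv 89: fwd
Round 8: pos7(id89) recv 89: ELECTED
Message ID 88 originates at pos 5; dropped at pos 7 in round 2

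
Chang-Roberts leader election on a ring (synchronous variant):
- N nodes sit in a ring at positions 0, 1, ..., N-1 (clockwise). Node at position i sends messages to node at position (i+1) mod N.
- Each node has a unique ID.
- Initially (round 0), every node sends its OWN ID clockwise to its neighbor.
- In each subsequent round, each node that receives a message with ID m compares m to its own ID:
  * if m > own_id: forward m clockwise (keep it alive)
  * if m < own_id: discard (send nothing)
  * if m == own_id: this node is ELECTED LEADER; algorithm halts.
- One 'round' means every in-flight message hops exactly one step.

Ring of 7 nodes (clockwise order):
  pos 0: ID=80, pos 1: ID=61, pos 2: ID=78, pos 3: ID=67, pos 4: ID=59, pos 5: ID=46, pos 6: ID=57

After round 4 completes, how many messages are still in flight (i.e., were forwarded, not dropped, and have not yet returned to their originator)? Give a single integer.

Answer: 2

Derivation:
Round 1: pos1(id61) recv 80: fwd; pos2(id78) recv 61: drop; pos3(id67) recv 78: fwd; pos4(id59) recv 67: fwd; pos5(id46) recv 59: fwd; pos6(id57) recv 46: drop; pos0(id80) recv 57: drop
Round 2: pos2(id78) recv 80: fwd; pos4(id59) recv 78: fwd; pos5(id46) recv 67: fwd; pos6(id57) recv 59: fwd
Round 3: pos3(id67) recv 80: fwd; pos5(id46) recv 78: fwd; pos6(id57) recv 67: fwd; pos0(id80) recv 59: drop
Round 4: pos4(id59) recv 80: fwd; pos6(id57) recv 78: fwd; pos0(id80) recv 67: drop
After round 4: 2 messages still in flight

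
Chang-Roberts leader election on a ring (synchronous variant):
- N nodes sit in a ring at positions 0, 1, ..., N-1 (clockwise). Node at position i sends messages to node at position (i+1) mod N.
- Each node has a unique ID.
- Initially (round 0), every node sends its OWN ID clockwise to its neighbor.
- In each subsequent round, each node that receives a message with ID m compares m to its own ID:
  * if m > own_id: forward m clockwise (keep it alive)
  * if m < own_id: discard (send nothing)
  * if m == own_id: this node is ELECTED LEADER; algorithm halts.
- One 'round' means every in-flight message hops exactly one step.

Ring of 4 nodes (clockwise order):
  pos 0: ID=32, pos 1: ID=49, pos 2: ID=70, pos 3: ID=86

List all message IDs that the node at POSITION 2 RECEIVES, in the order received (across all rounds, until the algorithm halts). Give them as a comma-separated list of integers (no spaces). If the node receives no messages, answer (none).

Answer: 49,86

Derivation:
Round 1: pos1(id49) recv 32: drop; pos2(id70) recv 49: drop; pos3(id86) recv 70: drop; pos0(id32) recv 86: fwd
Round 2: pos1(id49) recv 86: fwd
Round 3: pos2(id70) recv 86: fwd
Round 4: pos3(id86) recv 86: ELECTED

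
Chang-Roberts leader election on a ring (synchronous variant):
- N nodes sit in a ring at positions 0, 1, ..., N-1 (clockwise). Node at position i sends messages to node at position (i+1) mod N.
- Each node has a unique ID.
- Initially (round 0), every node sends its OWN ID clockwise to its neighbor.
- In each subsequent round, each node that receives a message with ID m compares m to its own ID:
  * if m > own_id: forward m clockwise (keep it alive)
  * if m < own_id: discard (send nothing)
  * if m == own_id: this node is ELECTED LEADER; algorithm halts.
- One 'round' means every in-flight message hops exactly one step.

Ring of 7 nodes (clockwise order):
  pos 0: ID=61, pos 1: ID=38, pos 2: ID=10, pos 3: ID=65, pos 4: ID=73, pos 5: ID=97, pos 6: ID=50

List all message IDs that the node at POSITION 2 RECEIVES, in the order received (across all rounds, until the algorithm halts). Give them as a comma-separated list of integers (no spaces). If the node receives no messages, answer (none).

Round 1: pos1(id38) recv 61: fwd; pos2(id10) recv 38: fwd; pos3(id65) recv 10: drop; pos4(id73) recv 65: drop; pos5(id97) recv 73: drop; pos6(id50) recv 97: fwd; pos0(id61) recv 50: drop
Round 2: pos2(id10) recv 61: fwd; pos3(id65) recv 38: drop; pos0(id61) recv 97: fwd
Round 3: pos3(id65) recv 61: drop; pos1(id38) recv 97: fwd
Round 4: pos2(id10) recv 97: fwd
Round 5: pos3(id65) recv 97: fwd
Round 6: pos4(id73) recv 97: fwd
Round 7: pos5(id97) recv 97: ELECTED

Answer: 38,61,97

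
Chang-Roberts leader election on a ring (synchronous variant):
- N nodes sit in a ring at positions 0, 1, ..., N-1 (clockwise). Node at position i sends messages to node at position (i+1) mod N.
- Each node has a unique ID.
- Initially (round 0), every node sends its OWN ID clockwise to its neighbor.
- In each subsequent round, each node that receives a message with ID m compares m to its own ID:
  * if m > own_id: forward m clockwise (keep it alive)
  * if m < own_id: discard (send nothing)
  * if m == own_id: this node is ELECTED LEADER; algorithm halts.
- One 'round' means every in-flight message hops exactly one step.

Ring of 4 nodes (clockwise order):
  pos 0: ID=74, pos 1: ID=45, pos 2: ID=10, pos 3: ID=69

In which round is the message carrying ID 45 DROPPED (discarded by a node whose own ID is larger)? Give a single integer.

Answer: 2

Derivation:
Round 1: pos1(id45) recv 74: fwd; pos2(id10) recv 45: fwd; pos3(id69) recv 10: drop; pos0(id74) recv 69: drop
Round 2: pos2(id10) recv 74: fwd; pos3(id69) recv 45: drop
Round 3: pos3(id69) recv 74: fwd
Round 4: pos0(id74) recv 74: ELECTED
Message ID 45 originates at pos 1; dropped at pos 3 in round 2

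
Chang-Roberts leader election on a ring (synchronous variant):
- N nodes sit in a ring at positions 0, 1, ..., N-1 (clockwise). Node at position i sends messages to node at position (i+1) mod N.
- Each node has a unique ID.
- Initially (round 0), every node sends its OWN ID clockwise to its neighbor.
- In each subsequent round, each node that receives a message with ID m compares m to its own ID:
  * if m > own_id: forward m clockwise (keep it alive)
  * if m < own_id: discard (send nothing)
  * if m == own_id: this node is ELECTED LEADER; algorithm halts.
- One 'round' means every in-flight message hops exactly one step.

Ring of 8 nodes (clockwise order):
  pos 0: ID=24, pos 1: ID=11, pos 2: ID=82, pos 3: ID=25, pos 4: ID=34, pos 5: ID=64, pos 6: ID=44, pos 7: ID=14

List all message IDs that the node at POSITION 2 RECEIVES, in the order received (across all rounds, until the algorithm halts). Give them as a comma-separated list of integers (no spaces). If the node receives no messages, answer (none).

Answer: 11,24,44,64,82

Derivation:
Round 1: pos1(id11) recv 24: fwd; pos2(id82) recv 11: drop; pos3(id25) recv 82: fwd; pos4(id34) recv 25: drop; pos5(id64) recv 34: drop; pos6(id44) recv 64: fwd; pos7(id14) recv 44: fwd; pos0(id24) recv 14: drop
Round 2: pos2(id82) recv 24: drop; pos4(id34) recv 82: fwd; pos7(id14) recv 64: fwd; pos0(id24) recv 44: fwd
Round 3: pos5(id64) recv 82: fwd; pos0(id24) recv 64: fwd; pos1(id11) recv 44: fwd
Round 4: pos6(id44) recv 82: fwd; pos1(id11) recv 64: fwd; pos2(id82) recv 44: drop
Round 5: pos7(id14) recv 82: fwd; pos2(id82) recv 64: drop
Round 6: pos0(id24) recv 82: fwd
Round 7: pos1(id11) recv 82: fwd
Round 8: pos2(id82) recv 82: ELECTED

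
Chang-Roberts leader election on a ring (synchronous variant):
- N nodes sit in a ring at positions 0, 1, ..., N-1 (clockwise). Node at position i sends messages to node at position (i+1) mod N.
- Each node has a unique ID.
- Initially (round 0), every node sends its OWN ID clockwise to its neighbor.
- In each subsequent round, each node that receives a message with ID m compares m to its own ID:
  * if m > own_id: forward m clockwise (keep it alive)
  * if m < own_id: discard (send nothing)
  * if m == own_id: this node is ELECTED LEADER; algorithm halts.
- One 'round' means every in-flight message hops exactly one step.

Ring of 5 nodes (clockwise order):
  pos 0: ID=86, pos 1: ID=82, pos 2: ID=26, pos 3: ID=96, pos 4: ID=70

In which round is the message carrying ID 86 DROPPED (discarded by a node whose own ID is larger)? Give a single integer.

Answer: 3

Derivation:
Round 1: pos1(id82) recv 86: fwd; pos2(id26) recv 82: fwd; pos3(id96) recv 26: drop; pos4(id70) recv 96: fwd; pos0(id86) recv 70: drop
Round 2: pos2(id26) recv 86: fwd; pos3(id96) recv 82: drop; pos0(id86) recv 96: fwd
Round 3: pos3(id96) recv 86: drop; pos1(id82) recv 96: fwd
Round 4: pos2(id26) recv 96: fwd
Round 5: pos3(id96) recv 96: ELECTED
Message ID 86 originates at pos 0; dropped at pos 3 in round 3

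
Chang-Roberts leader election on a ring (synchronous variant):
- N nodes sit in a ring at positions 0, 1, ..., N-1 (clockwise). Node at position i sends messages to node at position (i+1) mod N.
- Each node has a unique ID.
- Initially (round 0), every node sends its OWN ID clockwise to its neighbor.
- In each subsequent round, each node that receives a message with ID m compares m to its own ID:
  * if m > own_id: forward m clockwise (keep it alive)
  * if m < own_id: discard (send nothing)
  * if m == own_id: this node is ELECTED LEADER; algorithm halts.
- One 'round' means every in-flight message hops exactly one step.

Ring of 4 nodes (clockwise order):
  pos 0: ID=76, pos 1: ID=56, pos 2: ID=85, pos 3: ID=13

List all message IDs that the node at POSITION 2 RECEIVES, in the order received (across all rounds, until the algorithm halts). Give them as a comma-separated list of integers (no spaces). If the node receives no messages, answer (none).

Answer: 56,76,85

Derivation:
Round 1: pos1(id56) recv 76: fwd; pos2(id85) recv 56: drop; pos3(id13) recv 85: fwd; pos0(id76) recv 13: drop
Round 2: pos2(id85) recv 76: drop; pos0(id76) recv 85: fwd
Round 3: pos1(id56) recv 85: fwd
Round 4: pos2(id85) recv 85: ELECTED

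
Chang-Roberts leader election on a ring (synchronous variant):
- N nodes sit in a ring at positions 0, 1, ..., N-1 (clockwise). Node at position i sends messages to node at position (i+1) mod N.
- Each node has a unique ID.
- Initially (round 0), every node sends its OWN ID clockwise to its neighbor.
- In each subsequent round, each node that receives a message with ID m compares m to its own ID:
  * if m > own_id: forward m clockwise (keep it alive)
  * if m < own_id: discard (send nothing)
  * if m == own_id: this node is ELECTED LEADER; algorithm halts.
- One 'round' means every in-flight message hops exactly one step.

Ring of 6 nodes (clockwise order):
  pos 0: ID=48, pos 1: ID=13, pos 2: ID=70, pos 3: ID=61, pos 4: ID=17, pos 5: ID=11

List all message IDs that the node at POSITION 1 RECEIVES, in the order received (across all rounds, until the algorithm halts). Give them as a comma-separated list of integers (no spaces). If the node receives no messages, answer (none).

Round 1: pos1(id13) recv 48: fwd; pos2(id70) recv 13: drop; pos3(id61) recv 70: fwd; pos4(id17) recv 61: fwd; pos5(id11) recv 17: fwd; pos0(id48) recv 11: drop
Round 2: pos2(id70) recv 48: drop; pos4(id17) recv 70: fwd; pos5(id11) recv 61: fwd; pos0(id48) recv 17: drop
Round 3: pos5(id11) recv 70: fwd; pos0(id48) recv 61: fwd
Round 4: pos0(id48) recv 70: fwd; pos1(id13) recv 61: fwd
Round 5: pos1(id13) recv 70: fwd; pos2(id70) recv 61: drop
Round 6: pos2(id70) recv 70: ELECTED

Answer: 48,61,70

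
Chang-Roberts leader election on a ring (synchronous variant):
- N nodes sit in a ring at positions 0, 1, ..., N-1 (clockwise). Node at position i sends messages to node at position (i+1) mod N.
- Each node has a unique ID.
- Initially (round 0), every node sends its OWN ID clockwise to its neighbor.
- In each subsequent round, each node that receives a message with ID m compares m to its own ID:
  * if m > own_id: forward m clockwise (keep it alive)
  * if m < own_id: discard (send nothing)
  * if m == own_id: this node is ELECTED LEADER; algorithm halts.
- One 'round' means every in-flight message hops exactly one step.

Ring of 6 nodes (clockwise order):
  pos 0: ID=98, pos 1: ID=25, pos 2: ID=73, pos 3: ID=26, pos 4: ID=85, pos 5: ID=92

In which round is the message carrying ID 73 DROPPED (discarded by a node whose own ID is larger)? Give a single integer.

Round 1: pos1(id25) recv 98: fwd; pos2(id73) recv 25: drop; pos3(id26) recv 73: fwd; pos4(id85) recv 26: drop; pos5(id92) recv 85: drop; pos0(id98) recv 92: drop
Round 2: pos2(id73) recv 98: fwd; pos4(id85) recv 73: drop
Round 3: pos3(id26) recv 98: fwd
Round 4: pos4(id85) recv 98: fwd
Round 5: pos5(id92) recv 98: fwd
Round 6: pos0(id98) recv 98: ELECTED
Message ID 73 originates at pos 2; dropped at pos 4 in round 2

Answer: 2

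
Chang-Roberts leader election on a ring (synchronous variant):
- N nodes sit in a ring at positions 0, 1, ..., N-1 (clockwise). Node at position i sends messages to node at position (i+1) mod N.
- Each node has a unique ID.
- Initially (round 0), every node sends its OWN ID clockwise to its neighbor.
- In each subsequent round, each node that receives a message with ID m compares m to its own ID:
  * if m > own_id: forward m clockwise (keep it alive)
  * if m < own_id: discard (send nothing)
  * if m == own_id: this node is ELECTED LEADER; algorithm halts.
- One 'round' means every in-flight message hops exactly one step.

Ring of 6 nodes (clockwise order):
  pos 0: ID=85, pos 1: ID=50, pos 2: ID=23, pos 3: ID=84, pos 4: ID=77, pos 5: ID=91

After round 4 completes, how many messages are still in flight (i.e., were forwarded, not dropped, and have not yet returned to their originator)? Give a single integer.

Answer: 2

Derivation:
Round 1: pos1(id50) recv 85: fwd; pos2(id23) recv 50: fwd; pos3(id84) recv 23: drop; pos4(id77) recv 84: fwd; pos5(id91) recv 77: drop; pos0(id85) recv 91: fwd
Round 2: pos2(id23) recv 85: fwd; pos3(id84) recv 50: drop; pos5(id91) recv 84: drop; pos1(id50) recv 91: fwd
Round 3: pos3(id84) recv 85: fwd; pos2(id23) recv 91: fwd
Round 4: pos4(id77) recv 85: fwd; pos3(id84) recv 91: fwd
After round 4: 2 messages still in flight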